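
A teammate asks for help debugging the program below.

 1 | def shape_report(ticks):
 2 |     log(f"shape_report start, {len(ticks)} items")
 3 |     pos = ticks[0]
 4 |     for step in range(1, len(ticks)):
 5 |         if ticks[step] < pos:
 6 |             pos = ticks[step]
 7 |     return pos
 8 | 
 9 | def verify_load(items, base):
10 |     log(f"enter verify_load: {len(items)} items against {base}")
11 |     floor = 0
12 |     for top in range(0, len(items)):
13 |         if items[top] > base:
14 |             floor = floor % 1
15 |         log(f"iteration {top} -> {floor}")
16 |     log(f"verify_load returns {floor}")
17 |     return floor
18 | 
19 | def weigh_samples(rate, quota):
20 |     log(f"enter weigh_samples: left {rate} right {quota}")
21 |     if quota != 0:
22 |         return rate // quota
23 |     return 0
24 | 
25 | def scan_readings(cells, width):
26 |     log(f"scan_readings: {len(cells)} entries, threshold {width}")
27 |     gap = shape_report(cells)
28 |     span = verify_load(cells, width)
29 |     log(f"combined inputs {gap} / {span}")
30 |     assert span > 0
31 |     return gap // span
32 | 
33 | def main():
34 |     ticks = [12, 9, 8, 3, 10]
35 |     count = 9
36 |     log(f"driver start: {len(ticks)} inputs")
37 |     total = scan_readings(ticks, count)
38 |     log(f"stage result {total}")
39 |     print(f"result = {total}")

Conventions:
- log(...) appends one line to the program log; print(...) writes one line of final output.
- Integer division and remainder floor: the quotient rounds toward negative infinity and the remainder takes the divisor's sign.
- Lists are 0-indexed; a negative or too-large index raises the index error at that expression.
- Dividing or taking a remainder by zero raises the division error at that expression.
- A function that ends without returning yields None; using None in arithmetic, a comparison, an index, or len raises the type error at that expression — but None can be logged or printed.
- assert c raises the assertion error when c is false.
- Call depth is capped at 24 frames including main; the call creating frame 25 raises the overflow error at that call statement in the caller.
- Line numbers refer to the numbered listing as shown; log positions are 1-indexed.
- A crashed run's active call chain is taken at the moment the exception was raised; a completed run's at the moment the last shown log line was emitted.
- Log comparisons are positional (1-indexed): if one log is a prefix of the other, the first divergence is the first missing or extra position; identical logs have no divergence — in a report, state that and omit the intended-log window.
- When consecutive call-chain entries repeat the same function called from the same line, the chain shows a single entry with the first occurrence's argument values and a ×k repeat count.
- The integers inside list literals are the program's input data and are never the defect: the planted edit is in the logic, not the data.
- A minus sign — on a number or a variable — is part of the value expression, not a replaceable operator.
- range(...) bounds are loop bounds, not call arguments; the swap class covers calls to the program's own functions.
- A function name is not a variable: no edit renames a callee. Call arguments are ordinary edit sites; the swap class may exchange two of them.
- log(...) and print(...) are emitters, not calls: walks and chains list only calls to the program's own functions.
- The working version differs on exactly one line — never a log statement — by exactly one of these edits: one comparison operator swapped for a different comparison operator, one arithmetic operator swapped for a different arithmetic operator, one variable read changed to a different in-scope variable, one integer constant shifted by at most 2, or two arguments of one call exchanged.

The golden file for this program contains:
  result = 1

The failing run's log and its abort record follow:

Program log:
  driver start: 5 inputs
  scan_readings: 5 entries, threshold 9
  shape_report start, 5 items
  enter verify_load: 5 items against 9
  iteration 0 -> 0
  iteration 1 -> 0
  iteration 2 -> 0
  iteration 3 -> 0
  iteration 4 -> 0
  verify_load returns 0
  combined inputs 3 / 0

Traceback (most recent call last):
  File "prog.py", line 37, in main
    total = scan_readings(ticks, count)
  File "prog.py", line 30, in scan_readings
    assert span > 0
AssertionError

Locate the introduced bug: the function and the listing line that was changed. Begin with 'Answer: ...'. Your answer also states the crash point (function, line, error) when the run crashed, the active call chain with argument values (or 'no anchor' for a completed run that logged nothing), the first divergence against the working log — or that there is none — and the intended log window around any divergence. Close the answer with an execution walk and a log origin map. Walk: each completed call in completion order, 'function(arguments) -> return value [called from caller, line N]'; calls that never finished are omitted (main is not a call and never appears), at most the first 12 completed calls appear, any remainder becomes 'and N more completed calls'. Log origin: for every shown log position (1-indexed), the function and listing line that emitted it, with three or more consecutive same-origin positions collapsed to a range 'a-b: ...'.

Answer: the defect is in verify_load at line 14.
Core observation: Log line 5 is where behavior first shows: 'iteration 0 -> 0' appears instead of 'iteration 0 -> 1'.
Crash: scan_readings, line 30, AssertionError.
Call chain: main -> scan_readings([12, 9, 8, 3, 10], 9) (called at line 37).
First divergence: position 5; shown 'iteration 0 -> 0' vs intended 'iteration 0 -> 1'.
Intended log window:
  3: shape_report start, 5 items
  4: enter verify_load: 5 items against 9
  5: iteration 0 -> 1
  6: iteration 1 -> 1
Execution walk:
  shape_report([12, 9, 8, 3, 10]) -> 3  [called from scan_readings, line 27]
  verify_load([12, 9, 8, 3, 10], 9) -> 0  [called from scan_readings, line 28]
Origin of each log line:
  1: from main, line 36
  2: from scan_readings, line 26
  3: from shape_report, line 2
  4: from verify_load, line 10
  5-9: from verify_load, line 15
  10: from verify_load, line 16
  11: from scan_readings, line 29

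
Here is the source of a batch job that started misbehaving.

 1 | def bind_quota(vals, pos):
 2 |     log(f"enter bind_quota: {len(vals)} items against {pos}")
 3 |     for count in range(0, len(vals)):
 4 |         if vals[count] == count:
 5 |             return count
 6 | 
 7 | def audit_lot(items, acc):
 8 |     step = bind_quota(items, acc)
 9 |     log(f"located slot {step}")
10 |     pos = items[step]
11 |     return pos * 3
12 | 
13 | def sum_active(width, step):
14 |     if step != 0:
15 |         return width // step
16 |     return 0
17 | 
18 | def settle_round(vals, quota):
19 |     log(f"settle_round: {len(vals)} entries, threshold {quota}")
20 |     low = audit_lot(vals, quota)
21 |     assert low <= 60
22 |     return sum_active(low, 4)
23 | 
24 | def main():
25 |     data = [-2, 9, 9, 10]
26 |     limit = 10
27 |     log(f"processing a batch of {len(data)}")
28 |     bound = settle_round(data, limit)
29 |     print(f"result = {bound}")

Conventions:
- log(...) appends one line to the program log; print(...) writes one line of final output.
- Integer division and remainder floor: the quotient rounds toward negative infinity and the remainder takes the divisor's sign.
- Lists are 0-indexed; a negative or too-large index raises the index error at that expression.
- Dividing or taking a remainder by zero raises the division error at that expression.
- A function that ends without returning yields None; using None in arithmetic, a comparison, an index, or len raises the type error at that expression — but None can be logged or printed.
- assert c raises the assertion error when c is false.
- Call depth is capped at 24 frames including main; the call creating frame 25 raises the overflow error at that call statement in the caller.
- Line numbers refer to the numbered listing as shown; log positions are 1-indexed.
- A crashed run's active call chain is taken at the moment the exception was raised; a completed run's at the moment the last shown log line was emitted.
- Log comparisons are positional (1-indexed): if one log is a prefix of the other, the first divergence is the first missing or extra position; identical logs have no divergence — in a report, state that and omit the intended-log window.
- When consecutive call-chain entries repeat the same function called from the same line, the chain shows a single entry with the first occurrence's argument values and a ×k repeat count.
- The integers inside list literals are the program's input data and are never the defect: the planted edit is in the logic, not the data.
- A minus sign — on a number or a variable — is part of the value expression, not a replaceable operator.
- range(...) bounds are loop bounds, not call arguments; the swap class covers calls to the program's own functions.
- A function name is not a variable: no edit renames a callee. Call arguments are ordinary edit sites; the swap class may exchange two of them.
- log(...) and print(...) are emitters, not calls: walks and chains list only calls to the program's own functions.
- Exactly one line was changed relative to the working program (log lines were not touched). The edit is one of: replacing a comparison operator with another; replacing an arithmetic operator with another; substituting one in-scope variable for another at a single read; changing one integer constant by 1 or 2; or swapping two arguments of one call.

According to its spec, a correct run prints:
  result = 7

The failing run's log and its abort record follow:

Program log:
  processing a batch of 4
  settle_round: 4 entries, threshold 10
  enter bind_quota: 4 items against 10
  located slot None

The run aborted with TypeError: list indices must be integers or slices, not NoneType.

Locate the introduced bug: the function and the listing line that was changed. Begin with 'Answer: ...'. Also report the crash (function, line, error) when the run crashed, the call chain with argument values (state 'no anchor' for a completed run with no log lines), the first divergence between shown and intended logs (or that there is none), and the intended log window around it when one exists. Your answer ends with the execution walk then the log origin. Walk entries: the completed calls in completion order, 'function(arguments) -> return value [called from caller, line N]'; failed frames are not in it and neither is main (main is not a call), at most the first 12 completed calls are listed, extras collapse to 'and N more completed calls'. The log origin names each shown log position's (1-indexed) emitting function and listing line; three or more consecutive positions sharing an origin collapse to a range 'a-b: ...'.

Answer: the defect is in bind_quota at line 4.
Key observation: Position 4 is the first bad log line: 'located slot None' should read 'located slot 3'.
Crash: audit_lot, line 10, TypeError.
Call chain: main -> settle_round([-2, 9, 9, 10], 10) (called at line 28) -> audit_lot([-2, 9, 9, 10], 10) (called at line 20).
First divergence: position 4; shown 'located slot None' vs intended 'located slot 3'.
Intended log window:
  2: settle_round: 4 entries, threshold 10
  3: enter bind_quota: 4 items against 10
  4: located slot 3
Execution walk:
  bind_quota([-2, 9, 9, 10], 10) -> None  [called from audit_lot, line 8]
Log origin:
  1: logged in main at line 27
  2: logged in settle_round at line 19
  3: logged in bind_quota at line 2
  4: logged in audit_lot at line 9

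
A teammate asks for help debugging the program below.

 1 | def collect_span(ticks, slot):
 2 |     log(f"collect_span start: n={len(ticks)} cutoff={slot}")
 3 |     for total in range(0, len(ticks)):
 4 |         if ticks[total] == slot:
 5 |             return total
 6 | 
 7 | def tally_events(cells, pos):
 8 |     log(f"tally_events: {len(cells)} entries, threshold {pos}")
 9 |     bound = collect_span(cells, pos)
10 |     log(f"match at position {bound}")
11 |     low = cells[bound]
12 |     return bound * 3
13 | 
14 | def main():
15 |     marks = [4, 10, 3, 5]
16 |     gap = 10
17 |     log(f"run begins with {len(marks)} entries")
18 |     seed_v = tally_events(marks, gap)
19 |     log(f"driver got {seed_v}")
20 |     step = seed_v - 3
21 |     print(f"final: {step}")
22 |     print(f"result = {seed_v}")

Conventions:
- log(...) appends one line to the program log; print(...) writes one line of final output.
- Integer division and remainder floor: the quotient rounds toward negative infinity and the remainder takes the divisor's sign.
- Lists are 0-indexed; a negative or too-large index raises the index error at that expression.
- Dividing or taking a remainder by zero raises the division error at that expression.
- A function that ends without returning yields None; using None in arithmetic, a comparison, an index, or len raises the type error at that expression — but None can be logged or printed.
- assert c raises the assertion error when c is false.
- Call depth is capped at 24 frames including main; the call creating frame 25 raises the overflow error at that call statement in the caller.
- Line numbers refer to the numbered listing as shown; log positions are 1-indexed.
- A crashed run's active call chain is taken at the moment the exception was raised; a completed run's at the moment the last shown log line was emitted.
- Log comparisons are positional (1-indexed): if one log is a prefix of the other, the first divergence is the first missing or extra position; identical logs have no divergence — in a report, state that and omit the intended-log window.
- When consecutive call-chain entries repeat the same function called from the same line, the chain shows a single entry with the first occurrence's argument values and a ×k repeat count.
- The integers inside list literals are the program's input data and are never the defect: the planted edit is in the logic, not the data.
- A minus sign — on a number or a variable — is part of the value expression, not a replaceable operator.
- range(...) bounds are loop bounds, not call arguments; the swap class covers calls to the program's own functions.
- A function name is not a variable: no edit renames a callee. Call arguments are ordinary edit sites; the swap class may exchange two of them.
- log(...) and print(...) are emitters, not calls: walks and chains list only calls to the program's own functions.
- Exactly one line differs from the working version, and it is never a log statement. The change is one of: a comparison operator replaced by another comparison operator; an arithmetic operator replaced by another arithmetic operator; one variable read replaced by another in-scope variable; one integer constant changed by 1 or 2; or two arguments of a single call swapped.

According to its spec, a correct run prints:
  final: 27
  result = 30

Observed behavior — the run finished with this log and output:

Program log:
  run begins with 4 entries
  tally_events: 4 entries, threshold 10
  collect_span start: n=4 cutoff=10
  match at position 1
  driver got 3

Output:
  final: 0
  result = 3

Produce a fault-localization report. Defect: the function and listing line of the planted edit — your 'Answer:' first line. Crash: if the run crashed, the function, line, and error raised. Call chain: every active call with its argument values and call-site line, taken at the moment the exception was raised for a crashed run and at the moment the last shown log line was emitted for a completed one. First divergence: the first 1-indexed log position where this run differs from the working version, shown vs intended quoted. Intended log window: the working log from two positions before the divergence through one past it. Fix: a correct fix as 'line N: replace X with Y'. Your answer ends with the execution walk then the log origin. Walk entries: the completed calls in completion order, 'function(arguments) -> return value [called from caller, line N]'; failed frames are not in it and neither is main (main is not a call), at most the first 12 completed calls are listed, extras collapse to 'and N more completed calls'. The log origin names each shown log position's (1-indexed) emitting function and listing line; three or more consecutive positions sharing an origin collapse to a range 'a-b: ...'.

Answer: the defect is in tally_events at line 12.
Core observation: At log position 5 the runs split — shown 'driver got 3', but the working version logs 'driver got 30'.
Call chain: main.
First divergence: position 5; shown 'driver got 3' vs intended 'driver got 30'.
Intended log window:
  3: collect_span start: n=4 cutoff=10
  4: match at position 1
  5: driver got 30
Execution walk:
  collect_span([4, 10, 3, 5], 10) -> 1  [called from tally_events, line 9]
  tally_events([4, 10, 3, 5], 10) -> 3  [called from main, line 18]
Log line origins:
  1: emitted by main (line 17)
  2: emitted by tally_events (line 8)
  3: emitted by collect_span (line 2)
  4: emitted by tally_events (line 10)
  5: emitted by main (line 19)
A correct fix: line 12: replace `bound` with `low`.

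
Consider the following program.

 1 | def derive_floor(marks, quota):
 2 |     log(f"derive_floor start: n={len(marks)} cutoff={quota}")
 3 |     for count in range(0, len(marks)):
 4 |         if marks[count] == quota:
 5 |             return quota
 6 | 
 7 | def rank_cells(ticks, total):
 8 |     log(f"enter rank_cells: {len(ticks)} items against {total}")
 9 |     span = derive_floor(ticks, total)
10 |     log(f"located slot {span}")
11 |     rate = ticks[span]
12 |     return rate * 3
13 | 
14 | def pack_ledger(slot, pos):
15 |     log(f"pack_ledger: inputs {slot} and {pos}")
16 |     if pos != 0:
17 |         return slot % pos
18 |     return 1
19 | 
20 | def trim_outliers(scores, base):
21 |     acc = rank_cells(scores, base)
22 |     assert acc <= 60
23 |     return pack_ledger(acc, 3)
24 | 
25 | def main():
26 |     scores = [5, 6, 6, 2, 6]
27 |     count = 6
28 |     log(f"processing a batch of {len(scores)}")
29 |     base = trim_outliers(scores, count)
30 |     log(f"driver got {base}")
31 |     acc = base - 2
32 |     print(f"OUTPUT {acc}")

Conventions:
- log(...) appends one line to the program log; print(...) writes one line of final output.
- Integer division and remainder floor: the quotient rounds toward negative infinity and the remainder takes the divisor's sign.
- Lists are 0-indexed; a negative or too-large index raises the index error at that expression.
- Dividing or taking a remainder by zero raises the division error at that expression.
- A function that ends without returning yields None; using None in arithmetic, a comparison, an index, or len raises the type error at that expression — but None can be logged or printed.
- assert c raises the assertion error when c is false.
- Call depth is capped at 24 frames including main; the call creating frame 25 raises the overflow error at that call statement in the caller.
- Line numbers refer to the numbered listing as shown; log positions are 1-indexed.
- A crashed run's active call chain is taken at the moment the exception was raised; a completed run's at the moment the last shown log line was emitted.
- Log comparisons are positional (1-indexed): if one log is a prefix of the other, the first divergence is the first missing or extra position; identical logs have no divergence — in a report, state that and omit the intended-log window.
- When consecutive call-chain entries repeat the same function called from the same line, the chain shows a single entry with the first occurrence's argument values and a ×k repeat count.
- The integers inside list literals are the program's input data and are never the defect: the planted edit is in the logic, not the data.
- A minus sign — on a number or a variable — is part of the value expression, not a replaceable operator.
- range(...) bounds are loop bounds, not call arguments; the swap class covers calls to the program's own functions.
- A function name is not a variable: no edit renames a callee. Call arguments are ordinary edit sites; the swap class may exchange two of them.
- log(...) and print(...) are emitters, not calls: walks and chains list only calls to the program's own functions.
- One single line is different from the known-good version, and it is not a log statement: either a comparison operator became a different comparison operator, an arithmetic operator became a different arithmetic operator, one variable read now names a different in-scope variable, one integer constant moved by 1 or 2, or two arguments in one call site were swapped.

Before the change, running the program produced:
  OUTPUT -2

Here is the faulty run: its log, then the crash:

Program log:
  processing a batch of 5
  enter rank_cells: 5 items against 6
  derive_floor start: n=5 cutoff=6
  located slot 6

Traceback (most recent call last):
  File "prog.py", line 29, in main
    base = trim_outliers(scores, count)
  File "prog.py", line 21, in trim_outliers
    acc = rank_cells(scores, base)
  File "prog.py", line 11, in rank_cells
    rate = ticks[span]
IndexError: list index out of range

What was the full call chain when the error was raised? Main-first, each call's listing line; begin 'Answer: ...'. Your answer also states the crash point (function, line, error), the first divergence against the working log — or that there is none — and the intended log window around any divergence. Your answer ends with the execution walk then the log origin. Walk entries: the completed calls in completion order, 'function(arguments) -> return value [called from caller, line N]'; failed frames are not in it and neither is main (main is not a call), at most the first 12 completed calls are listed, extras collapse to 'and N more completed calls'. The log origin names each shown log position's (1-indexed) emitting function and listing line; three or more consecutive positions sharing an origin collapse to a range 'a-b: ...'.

Answer: main -> trim_outliers (called at line 29) -> rank_cells (called at line 21).
Key observation: Position 4 is the first bad log line: 'located slot 6' should read 'located slot 1'.
Crash: rank_cells, line 11, IndexError.
First divergence: position 4; shown 'located slot 6' vs intended 'located slot 1'.
Intended log window:
  2: enter rank_cells: 5 items against 6
  3: derive_floor start: n=5 cutoff=6
  4: located slot 1
  5: pack_ledger: inputs 18 and 3
Execution walk:
  derive_floor([5, 6, 6, 2, 6], 6) -> 6  [called from rank_cells, line 9]
Origin of each log line:
  1: from main, line 28
  2: from rank_cells, line 8
  3: from derive_floor, line 2
  4: from rank_cells, line 10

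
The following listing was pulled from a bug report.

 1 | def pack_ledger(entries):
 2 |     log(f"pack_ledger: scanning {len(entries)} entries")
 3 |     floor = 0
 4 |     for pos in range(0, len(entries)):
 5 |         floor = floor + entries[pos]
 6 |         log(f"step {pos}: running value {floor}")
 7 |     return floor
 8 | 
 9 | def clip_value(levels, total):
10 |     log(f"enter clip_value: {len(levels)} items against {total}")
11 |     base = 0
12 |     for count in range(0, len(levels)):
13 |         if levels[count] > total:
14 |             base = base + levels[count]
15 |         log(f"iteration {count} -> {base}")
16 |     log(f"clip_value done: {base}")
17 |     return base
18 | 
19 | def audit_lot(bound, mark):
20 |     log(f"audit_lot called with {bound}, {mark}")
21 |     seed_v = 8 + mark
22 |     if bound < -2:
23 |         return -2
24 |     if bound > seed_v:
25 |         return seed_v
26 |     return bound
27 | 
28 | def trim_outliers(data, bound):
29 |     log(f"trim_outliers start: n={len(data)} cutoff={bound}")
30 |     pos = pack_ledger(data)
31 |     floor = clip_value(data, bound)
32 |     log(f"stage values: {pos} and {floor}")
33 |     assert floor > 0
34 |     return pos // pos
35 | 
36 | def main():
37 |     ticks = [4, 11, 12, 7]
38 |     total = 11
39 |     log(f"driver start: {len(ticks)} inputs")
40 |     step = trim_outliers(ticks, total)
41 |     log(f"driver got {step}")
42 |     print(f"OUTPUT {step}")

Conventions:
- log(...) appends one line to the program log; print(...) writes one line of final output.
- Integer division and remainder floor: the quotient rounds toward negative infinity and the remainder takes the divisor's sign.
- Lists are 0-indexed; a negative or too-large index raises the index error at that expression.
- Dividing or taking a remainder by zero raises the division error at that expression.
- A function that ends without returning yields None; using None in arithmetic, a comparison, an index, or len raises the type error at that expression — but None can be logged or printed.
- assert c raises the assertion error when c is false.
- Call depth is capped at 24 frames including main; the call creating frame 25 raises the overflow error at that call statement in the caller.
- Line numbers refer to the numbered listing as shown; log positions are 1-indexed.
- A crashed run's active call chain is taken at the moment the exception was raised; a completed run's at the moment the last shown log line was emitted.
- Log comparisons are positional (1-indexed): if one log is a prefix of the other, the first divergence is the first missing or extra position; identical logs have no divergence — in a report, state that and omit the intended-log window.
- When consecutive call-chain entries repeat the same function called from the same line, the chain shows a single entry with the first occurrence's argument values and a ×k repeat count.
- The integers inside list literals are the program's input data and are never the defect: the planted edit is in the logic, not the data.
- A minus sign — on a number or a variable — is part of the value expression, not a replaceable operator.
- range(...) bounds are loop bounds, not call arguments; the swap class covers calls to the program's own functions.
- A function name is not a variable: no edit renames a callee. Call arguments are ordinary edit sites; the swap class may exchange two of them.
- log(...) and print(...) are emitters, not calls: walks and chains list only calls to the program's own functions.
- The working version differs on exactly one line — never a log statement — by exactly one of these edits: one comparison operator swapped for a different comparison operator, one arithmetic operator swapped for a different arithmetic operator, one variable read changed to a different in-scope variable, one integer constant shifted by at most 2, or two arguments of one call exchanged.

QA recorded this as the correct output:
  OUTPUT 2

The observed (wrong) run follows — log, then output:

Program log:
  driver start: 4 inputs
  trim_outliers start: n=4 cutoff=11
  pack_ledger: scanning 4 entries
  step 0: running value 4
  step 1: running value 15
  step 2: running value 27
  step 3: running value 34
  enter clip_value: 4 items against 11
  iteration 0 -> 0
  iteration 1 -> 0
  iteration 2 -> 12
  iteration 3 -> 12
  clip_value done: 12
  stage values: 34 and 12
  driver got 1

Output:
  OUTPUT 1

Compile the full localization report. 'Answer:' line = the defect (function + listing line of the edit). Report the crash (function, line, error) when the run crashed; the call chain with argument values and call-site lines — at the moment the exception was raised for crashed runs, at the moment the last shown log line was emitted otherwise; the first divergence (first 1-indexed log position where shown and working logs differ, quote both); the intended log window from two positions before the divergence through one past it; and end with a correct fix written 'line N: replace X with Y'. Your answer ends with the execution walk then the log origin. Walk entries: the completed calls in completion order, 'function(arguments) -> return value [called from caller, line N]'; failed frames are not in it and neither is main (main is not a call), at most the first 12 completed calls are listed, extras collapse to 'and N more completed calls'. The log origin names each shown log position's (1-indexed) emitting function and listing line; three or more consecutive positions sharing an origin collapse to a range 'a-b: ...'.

Answer: the defect is in trim_outliers at line 34.
The tell: The log first diverges at position 15: the faulty run prints 'driver got 1' where the working version prints 'driver got 2'.
Call chain: main.
First divergence: position 15 — shown 'driver got 1', intended 'driver got 2'.
Intended log window:
  13: clip_value done: 12
  14: stage values: 34 and 12
  15: driver got 2
Execution walk:
  pack_ledger([4, 11, 12, 7]) -> 34  [called from trim_outliers, line 30]
  clip_value([4, 11, 12, 7], 11) -> 12  [called from trim_outliers, line 31]
  trim_outliers([4, 11, 12, 7], 11) -> 1  [called from main, line 40]
Log origin:
  1 — main, line 39
  2 — trim_outliers, line 29
  3 — pack_ledger, line 2
  4-7 — pack_ledger, line 6
  8 — clip_value, line 10
  9-12 — clip_value, line 15
  13 — clip_value, line 16
  14 — trim_outliers, line 32
  15 — main, line 41
A correct fix: line 34: replace `pos // pos` with `pos // floor`.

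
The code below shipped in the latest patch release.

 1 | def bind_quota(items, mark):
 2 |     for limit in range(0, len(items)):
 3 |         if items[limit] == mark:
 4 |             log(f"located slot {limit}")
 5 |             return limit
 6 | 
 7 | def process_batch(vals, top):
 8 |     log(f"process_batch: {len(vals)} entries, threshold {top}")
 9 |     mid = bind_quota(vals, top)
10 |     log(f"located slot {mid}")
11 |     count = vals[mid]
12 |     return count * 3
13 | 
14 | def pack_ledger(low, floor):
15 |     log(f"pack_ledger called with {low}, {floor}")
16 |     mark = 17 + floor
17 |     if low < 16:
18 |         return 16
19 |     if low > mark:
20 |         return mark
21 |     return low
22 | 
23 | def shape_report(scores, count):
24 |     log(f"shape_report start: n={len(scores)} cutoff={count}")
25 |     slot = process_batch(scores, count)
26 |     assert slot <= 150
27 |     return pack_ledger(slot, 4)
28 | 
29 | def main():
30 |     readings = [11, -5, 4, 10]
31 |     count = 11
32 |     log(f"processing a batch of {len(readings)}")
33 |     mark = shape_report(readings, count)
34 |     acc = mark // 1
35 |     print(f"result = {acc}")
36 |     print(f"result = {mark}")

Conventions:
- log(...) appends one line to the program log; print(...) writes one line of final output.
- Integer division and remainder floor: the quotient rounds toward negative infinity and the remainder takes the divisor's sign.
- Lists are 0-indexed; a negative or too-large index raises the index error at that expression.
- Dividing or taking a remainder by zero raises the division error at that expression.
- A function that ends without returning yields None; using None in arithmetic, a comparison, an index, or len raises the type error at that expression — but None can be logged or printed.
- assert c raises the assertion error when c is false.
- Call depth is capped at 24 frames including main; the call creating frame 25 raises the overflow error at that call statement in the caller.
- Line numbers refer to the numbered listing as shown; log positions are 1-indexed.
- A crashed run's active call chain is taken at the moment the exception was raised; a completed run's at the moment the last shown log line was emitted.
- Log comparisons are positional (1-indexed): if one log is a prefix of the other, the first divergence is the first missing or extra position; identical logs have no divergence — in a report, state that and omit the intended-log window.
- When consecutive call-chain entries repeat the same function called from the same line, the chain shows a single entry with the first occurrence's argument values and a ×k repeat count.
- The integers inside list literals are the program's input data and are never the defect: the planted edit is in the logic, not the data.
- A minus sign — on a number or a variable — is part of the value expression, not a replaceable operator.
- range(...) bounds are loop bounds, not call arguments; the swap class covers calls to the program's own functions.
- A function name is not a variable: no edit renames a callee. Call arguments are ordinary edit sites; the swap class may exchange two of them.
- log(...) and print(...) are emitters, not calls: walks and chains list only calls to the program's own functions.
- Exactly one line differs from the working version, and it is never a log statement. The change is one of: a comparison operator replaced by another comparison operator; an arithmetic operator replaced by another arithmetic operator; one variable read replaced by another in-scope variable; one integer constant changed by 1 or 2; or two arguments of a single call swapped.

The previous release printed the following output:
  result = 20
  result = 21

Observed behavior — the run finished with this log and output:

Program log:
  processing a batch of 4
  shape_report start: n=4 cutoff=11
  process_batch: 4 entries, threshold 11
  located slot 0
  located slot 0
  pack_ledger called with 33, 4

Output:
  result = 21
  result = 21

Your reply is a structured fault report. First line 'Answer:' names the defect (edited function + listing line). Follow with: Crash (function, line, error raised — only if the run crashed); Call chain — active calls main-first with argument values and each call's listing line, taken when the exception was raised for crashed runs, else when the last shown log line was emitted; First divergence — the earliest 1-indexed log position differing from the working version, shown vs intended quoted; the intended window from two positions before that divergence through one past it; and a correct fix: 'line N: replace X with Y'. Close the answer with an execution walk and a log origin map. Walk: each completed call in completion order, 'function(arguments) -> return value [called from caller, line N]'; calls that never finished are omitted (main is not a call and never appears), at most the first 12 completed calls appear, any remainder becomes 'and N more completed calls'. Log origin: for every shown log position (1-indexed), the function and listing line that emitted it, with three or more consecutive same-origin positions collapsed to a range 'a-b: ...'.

Answer: the defect is in main at line 34.
The tell: Log streams are identical — the defect surfaces only in the printed output.
Call chain: main -> shape_report([11, -5, 4, 10], 11) (called at line 33) -> pack_ledger(33, 4) (called at line 27).
First divergence: none — the logs agree in full.
Execution walk:
  bind_quota([11, -5, 4, 10], 11) -> 0  [called from process_batch, line 9]
  process_batch([11, -5, 4, 10], 11) -> 33  [called from shape_report, line 25]
  pack_ledger(33, 4) -> 21  [called from shape_report, line 27]
  shape_report([11, -5, 4, 10], 11) -> 21  [called from main, line 33]
Origin of each log line:
  1: logged in main at line 32
  2: logged in shape_report at line 24
  3: logged in process_batch at line 8
  4: logged in bind_quota at line 4
  5: logged in process_batch at line 10
  6: logged in pack_ledger at line 15
A correct fix: line 34: replace `//` with `-`.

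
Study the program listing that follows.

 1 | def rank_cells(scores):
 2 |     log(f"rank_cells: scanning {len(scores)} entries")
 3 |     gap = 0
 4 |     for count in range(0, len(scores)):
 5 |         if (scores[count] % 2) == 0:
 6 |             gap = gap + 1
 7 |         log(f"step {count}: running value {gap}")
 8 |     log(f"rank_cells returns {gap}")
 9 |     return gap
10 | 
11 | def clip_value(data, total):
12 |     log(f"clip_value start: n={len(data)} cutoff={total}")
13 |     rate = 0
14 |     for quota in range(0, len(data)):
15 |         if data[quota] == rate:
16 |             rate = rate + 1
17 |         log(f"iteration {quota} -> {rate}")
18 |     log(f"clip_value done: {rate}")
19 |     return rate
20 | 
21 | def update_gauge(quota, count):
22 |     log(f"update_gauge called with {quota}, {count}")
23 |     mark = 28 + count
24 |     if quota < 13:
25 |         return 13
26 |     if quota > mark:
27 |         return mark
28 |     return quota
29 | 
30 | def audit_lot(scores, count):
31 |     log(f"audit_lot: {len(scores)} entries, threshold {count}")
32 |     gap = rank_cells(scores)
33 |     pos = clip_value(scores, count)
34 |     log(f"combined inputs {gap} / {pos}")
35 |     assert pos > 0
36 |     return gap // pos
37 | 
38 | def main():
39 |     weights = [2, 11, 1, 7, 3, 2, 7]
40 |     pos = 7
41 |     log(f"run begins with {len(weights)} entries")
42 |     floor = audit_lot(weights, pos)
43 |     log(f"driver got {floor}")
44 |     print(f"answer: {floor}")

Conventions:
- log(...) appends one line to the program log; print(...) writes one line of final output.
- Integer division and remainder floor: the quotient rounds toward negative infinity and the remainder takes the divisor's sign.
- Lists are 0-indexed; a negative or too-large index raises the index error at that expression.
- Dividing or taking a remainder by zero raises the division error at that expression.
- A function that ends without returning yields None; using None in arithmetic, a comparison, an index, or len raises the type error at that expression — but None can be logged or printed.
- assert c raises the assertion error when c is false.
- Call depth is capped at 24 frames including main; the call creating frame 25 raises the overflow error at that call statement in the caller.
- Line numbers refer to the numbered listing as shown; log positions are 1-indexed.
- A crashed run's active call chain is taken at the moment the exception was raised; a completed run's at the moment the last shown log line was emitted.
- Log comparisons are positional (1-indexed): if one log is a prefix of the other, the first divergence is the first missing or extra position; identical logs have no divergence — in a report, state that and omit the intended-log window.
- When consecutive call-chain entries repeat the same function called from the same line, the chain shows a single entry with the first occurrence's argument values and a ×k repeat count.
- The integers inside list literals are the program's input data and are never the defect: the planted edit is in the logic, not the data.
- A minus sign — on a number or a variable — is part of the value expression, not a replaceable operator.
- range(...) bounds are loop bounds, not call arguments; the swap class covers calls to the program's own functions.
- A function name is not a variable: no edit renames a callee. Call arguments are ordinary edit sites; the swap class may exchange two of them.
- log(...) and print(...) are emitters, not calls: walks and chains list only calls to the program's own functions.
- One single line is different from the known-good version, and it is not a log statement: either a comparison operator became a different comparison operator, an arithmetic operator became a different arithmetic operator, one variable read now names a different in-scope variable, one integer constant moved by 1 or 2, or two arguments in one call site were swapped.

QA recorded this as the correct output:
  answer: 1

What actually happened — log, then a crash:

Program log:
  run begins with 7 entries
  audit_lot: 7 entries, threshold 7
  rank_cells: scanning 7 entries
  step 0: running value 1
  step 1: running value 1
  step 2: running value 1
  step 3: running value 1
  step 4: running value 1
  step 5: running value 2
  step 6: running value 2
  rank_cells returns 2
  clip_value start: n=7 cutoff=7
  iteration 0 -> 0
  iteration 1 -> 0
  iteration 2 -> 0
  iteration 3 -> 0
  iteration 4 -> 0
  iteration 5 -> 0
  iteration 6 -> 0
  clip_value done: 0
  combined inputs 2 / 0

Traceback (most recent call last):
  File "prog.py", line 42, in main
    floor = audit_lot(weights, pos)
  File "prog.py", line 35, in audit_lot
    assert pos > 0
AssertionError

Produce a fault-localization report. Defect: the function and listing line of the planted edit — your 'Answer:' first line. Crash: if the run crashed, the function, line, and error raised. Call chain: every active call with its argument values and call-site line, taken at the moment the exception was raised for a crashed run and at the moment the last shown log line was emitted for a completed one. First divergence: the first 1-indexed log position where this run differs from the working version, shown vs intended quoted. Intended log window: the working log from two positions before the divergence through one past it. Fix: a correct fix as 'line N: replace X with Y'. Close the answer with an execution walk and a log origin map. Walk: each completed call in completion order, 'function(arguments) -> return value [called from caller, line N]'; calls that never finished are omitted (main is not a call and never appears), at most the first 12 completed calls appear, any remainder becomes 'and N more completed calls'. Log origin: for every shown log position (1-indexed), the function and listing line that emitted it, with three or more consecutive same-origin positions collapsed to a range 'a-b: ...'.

Answer: the defect is in clip_value at line 15.
Key fact: The log first diverges at position 16: the faulty run prints 'iteration 3 -> 0' where the working version prints 'iteration 3 -> 1'.
Crash: audit_lot, line 35, AssertionError.
Call chain: main -> audit_lot([2, 11, 1, 7, 3, 2, 7], 7) (called at line 42).
First divergence: position 16; shown 'iteration 3 -> 0' vs intended 'iteration 3 -> 1'.
Intended log window:
  14: iteration 1 -> 0
  15: iteration 2 -> 0
  16: iteration 3 -> 1
  17: iteration 4 -> 1
Execution walk:
  rank_cells([2, 11, 1, 7, 3, 2, 7]) -> 2  [called from audit_lot, line 32]
  clip_value([2, 11, 1, 7, 3, 2, 7], 7) -> 0  [called from audit_lot, line 33]
Log line origins:
  1: emitted by main (line 41)
  2: emitted by audit_lot (line 31)
  3: emitted by rank_cells (line 2)
  4-10: emitted by rank_cells (line 7)
  11: emitted by rank_cells (line 8)
  12: emitted by clip_value (line 12)
  13-19: emitted by clip_value (line 17)
  20: emitted by clip_value (line 18)
  21: emitted by audit_lot (line 34)
A correct fix: line 15: replace `rate` with `total`.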